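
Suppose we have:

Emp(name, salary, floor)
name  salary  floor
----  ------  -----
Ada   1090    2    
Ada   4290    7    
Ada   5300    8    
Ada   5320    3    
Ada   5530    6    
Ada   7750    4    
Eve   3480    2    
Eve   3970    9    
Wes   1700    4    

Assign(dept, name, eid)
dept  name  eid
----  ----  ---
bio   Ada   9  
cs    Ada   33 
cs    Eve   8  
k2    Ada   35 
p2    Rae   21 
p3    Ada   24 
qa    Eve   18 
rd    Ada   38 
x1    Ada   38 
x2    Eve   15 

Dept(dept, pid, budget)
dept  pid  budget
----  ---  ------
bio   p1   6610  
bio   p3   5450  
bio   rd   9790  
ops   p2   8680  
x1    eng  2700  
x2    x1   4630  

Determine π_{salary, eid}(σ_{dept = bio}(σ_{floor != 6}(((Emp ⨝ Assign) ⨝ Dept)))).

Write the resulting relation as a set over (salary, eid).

Emp ⋈ Assign (natural join on name): {(Ada, 1090, 2, bio, 9), (Ada, 1090, 2, cs, 33), (Ada, 1090, 2, k2, 35), (Ada, 1090, 2, p3, 24), (Ada, 1090, 2, rd, 38), (Ada, 1090, 2, x1, 38), (Ada, 4290, 7, bio, 9), (Ada, 4290, 7, cs, 33), (Ada, 4290, 7, k2, 35), (Ada, 4290, 7, p3, 24), (Ada, 4290, 7, rd, 38), (Ada, 4290, 7, x1, 38), (Ada, 5300, 8, bio, 9), (Ada, 5300, 8, cs, 33), (Ada, 5300, 8, k2, 35), (Ada, 5300, 8, p3, 24), (Ada, 5300, 8, rd, 38), (Ada, 5300, 8, x1, 38), (Ada, 5320, 3, bio, 9), (Ada, 5320, 3, cs, 33), (Ada, 5320, 3, k2, 35), (Ada, 5320, 3, p3, 24), (Ada, 5320, 3, rd, 38), (Ada, 5320, 3, x1, 38), (Ada, 5530, 6, bio, 9), (Ada, 5530, 6, cs, 33), (Ada, 5530, 6, k2, 35), (Ada, 5530, 6, p3, 24), (Ada, 5530, 6, rd, 38), (Ada, 5530, 6, x1, 38), (Ada, 7750, 4, bio, 9), (Ada, 7750, 4, cs, 33), (Ada, 7750, 4, k2, 35), (Ada, 7750, 4, p3, 24), (Ada, 7750, 4, rd, 38), (Ada, 7750, 4, x1, 38), (Eve, 3480, 2, cs, 8), (Eve, 3480, 2, qa, 18), (Eve, 3480, 2, x2, 15), (Eve, 3970, 9, cs, 8), (Eve, 3970, 9, qa, 18), (Eve, 3970, 9, x2, 15)}
(Emp ⨝ Assign) ⋈ Dept (natural join on dept): {(Ada, 1090, 2, bio, 9, p1, 6610), (Ada, 1090, 2, bio, 9, p3, 5450), (Ada, 1090, 2, bio, 9, rd, 9790), (Ada, 1090, 2, x1, 38, eng, 2700), (Ada, 4290, 7, bio, 9, p1, 6610), (Ada, 4290, 7, bio, 9, p3, 5450), (Ada, 4290, 7, bio, 9, rd, 9790), (Ada, 4290, 7, x1, 38, eng, 2700), (Ada, 5300, 8, bio, 9, p1, 6610), (Ada, 5300, 8, bio, 9, p3, 5450), (Ada, 5300, 8, bio, 9, rd, 9790), (Ada, 5300, 8, x1, 38, eng, 2700), (Ada, 5320, 3, bio, 9, p1, 6610), (Ada, 5320, 3, bio, 9, p3, 5450), (Ada, 5320, 3, bio, 9, rd, 9790), (Ada, 5320, 3, x1, 38, eng, 2700), (Ada, 5530, 6, bio, 9, p1, 6610), (Ada, 5530, 6, bio, 9, p3, 5450), (Ada, 5530, 6, bio, 9, rd, 9790), (Ada, 5530, 6, x1, 38, eng, 2700), (Ada, 7750, 4, bio, 9, p1, 6610), (Ada, 7750, 4, bio, 9, p3, 5450), (Ada, 7750, 4, bio, 9, rd, 9790), (Ada, 7750, 4, x1, 38, eng, 2700), (Eve, 3480, 2, x2, 15, x1, 4630), (Eve, 3970, 9, x2, 15, x1, 4630)}
Apply σ_{floor != 6}; surviving tuples: {(Ada, 1090, 2, bio, 9, p1, 6610), (Ada, 1090, 2, bio, 9, p3, 5450), (Ada, 1090, 2, bio, 9, rd, 9790), (Ada, 1090, 2, x1, 38, eng, 2700), (Ada, 4290, 7, bio, 9, p1, 6610), (Ada, 4290, 7, bio, 9, p3, 5450), (Ada, 4290, 7, bio, 9, rd, 9790), (Ada, 4290, 7, x1, 38, eng, 2700), (Ada, 5300, 8, bio, 9, p1, 6610), (Ada, 5300, 8, bio, 9, p3, 5450), (Ada, 5300, 8, bio, 9, rd, 9790), (Ada, 5300, 8, x1, 38, eng, 2700), (Ada, 5320, 3, bio, 9, p1, 6610), (Ada, 5320, 3, bio, 9, p3, 5450), (Ada, 5320, 3, bio, 9, rd, 9790), (Ada, 5320, 3, x1, 38, eng, 2700), (Ada, 7750, 4, bio, 9, p1, 6610), (Ada, 7750, 4, bio, 9, p3, 5450), (Ada, 7750, 4, bio, 9, rd, 9790), (Ada, 7750, 4, x1, 38, eng, 2700), (Eve, 3480, 2, x2, 15, x1, 4630), (Eve, 3970, 9, x2, 15, x1, 4630)}
Apply σ_{dept = bio}; surviving tuples: {(Ada, 1090, 2, bio, 9, p1, 6610), (Ada, 1090, 2, bio, 9, p3, 5450), (Ada, 1090, 2, bio, 9, rd, 9790), (Ada, 4290, 7, bio, 9, p1, 6610), (Ada, 4290, 7, bio, 9, p3, 5450), (Ada, 4290, 7, bio, 9, rd, 9790), (Ada, 5300, 8, bio, 9, p1, 6610), (Ada, 5300, 8, bio, 9, p3, 5450), (Ada, 5300, 8, bio, 9, rd, 9790), (Ada, 5320, 3, bio, 9, p1, 6610), (Ada, 5320, 3, bio, 9, p3, 5450), (Ada, 5320, 3, bio, 9, rd, 9790), (Ada, 7750, 4, bio, 9, p1, 6610), (Ada, 7750, 4, bio, 9, p3, 5450), (Ada, 7750, 4, bio, 9, rd, 9790)}
π[salary, eid]: project onto (salary, eid) (10 duplicate(s) eliminated) → {(1090, 9), (4290, 9), (5300, 9), (5320, 9), (7750, 9)}

{(1090, 9), (4290, 9), (5300, 9), (5320, 9), (7750, 9)}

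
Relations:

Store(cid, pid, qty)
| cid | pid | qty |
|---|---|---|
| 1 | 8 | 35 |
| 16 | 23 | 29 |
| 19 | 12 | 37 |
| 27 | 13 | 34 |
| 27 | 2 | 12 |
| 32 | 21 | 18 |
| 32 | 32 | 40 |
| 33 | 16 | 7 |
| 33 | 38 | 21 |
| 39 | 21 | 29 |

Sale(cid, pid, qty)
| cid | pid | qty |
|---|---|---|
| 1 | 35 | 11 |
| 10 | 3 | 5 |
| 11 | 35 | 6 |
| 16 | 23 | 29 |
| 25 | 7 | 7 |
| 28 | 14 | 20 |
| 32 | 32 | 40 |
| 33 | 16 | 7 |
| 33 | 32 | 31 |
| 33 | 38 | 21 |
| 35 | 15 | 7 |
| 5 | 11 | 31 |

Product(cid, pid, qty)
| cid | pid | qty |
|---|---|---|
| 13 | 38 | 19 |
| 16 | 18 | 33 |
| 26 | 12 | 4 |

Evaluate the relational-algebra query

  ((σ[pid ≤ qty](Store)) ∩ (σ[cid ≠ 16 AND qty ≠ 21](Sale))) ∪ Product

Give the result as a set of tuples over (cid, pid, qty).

Apply σ_{pid ≤ qty}; surviving tuples: {(1, 8, 35), (16, 23, 29), (19, 12, 37), (27, 13, 34), (27, 2, 12), (32, 32, 40), (39, 21, 29)}
Apply σ_{cid ≠ 16 AND qty ≠ 21}; surviving tuples: {(1, 35, 11), (10, 3, 5), (11, 35, 6), (25, 7, 7), (28, 14, 20), (32, 32, 40), (33, 16, 7), (33, 32, 31), (35, 15, 7), (5, 11, 31)}
Intersection: {(1, 8, 35), (16, 23, 29), (19, 12, 37), (27, 13, 34), (27, 2, 12), (32, 32, 40), (39, 21, 29)} with {(1, 35, 11), (10, 3, 5), (11, 35, 6), (25, 7, 7), (28, 14, 20), (32, 32, 40), (33, 16, 7), (33, 32, 31), (35, 15, 7), (5, 11, 31)} → {(32, 32, 40)}
Union: {(32, 32, 40)} with {(13, 38, 19), (16, 18, 33), (26, 12, 4)} → {(13, 38, 19), (16, 18, 33), (26, 12, 4), (32, 32, 40)}

{(13, 38, 19), (16, 18, 33), (26, 12, 4), (32, 32, 40)}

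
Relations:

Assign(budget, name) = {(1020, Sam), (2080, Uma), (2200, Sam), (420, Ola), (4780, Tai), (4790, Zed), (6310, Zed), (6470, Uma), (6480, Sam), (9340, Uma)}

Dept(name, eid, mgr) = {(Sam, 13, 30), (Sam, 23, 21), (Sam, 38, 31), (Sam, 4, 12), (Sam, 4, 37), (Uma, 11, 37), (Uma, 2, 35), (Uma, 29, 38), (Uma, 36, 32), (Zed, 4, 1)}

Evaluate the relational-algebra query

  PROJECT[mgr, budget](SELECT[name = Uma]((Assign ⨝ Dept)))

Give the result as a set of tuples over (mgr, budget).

Assign ⋈ Dept (natural join on name): {(1020, Sam, 13, 30), (1020, Sam, 23, 21), (1020, Sam, 38, 31), (1020, Sam, 4, 12), (1020, Sam, 4, 37), (2080, Uma, 11, 37), (2080, Uma, 2, 35), (2080, Uma, 29, 38), (2080, Uma, 36, 32), (2200, Sam, 13, 30), (2200, Sam, 23, 21), (2200, Sam, 38, 31), (2200, Sam, 4, 12), (2200, Sam, 4, 37), (4790, Zed, 4, 1), (6310, Zed, 4, 1), (6470, Uma, 11, 37), (6470, Uma, 2, 35), (6470, Uma, 29, 38), (6470, Uma, 36, 32), (6480, Sam, 13, 30), (6480, Sam, 23, 21), (6480, Sam, 38, 31), (6480, Sam, 4, 12), (6480, Sam, 4, 37), (9340, Uma, 11, 37), (9340, Uma, 2, 35), (9340, Uma, 29, 38), (9340, Uma, 36, 32)}
Apply σ_{name = Uma}; surviving tuples: {(2080, Uma, 11, 37), (2080, Uma, 2, 35), (2080, Uma, 29, 38), (2080, Uma, 36, 32), (6470, Uma, 11, 37), (6470, Uma, 2, 35), (6470, Uma, 29, 38), (6470, Uma, 36, 32), (9340, Uma, 11, 37), (9340, Uma, 2, 35), (9340, Uma, 29, 38), (9340, Uma, 36, 32)}
π[mgr, budget]: project onto (mgr, budget) → {(32, 2080), (32, 6470), (32, 9340), (35, 2080), (35, 6470), (35, 9340), (37, 2080), (37, 6470), (37, 9340), (38, 2080), (38, 6470), (38, 9340)}

{(32, 2080), (32, 6470), (32, 9340), (35, 2080), (35, 6470), (35, 9340), (37, 2080), (37, 6470), (37, 9340), (38, 2080), (38, 6470), (38, 9340)}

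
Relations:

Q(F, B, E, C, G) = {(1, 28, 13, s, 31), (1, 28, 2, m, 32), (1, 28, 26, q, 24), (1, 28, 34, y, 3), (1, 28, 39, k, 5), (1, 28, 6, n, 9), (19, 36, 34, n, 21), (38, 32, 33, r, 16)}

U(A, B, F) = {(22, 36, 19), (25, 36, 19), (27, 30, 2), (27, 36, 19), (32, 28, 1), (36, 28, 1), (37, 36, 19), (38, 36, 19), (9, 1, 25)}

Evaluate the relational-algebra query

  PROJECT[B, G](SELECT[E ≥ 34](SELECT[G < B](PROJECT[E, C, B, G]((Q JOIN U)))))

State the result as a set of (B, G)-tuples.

{(28, 3), (28, 5), (36, 21)}

Joining Q and U on F, B yields {(1, 28, 13, s, 31, 32), (1, 28, 13, s, 31, 36), (1, 28, 2, m, 32, 32), (1, 28, 2, m, 32, 36), (1, 28, 26, q, 24, 32), (1, 28, 26, q, 24, 36), (1, 28, 34, y, 3, 32), (1, 28, 34, y, 3, 36), (1, 28, 39, k, 5, 32), (1, 28, 39, k, 5, 36), (1, 28, 6, n, 9, 32), (1, 28, 6, n, 9, 36), (19, 36, 34, n, 21, 22), (19, 36, 34, n, 21, 25), (19, 36, 34, n, 21, 27), (19, 36, 34, n, 21, 37), (19, 36, 34, n, 21, 38)}.
Projecting to E, C, B, G (10 duplicate(s) eliminated): {(13, s, 28, 31), (2, m, 28, 32), (26, q, 28, 24), (34, n, 36, 21), (34, y, 28, 3), (39, k, 28, 5), (6, n, 28, 9)}
σ[G < B]: keep tuples satisfying G < B → {(26, q, 28, 24), (34, n, 36, 21), (34, y, 28, 3), (39, k, 28, 5), (6, n, 28, 9)}
σ[E ≥ 34]: keep tuples satisfying E ≥ 34 → {(34, n, 36, 21), (34, y, 28, 3), (39, k, 28, 5)}
Projecting to B, G: {(28, 3), (28, 5), (36, 21)}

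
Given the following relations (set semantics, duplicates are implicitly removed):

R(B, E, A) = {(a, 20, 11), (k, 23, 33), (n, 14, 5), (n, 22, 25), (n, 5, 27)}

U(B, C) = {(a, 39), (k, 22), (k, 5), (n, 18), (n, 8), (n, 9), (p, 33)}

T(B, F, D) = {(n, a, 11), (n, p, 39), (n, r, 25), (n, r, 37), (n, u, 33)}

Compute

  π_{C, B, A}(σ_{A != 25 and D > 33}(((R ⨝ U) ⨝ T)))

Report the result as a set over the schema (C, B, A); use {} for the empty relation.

Joining R and U on B yields {(a, 20, 11, 39), (k, 23, 33, 22), (k, 23, 33, 5), (n, 14, 5, 18), (n, 14, 5, 8), (n, 14, 5, 9), (n, 22, 25, 18), (n, 22, 25, 8), (n, 22, 25, 9), (n, 5, 27, 18), (n, 5, 27, 8), (n, 5, 27, 9)}.
Joining (R ⨝ U) and T on B yields {(n, 14, 5, 18, a, 11), (n, 14, 5, 18, p, 39), (n, 14, 5, 18, r, 25), (n, 14, 5, 18, r, 37), (n, 14, 5, 18, u, 33), (n, 14, 5, 8, a, 11), (n, 14, 5, 8, p, 39), (n, 14, 5, 8, r, 25), (n, 14, 5, 8, r, 37), (n, 14, 5, 8, u, 33), (n, 14, 5, 9, a, 11), (n, 14, 5, 9, p, 39), (n, 14, 5, 9, r, 25), (n, 14, 5, 9, r, 37), (n, 14, 5, 9, u, 33), (n, 22, 25, 18, a, 11), (n, 22, 25, 18, p, 39), (n, 22, 25, 18, r, 25), (n, 22, 25, 18, r, 37), (n, 22, 25, 18, u, 33), (n, 22, 25, 8, a, 11), (n, 22, 25, 8, p, 39), (n, 22, 25, 8, r, 25), (n, 22, 25, 8, r, 37), (n, 22, 25, 8, u, 33), (n, 22, 25, 9, a, 11), (n, 22, 25, 9, p, 39), (n, 22, 25, 9, r, 25), (n, 22, 25, 9, r, 37), (n, 22, 25, 9, u, 33), (n, 5, 27, 18, a, 11), (n, 5, 27, 18, p, 39), (n, 5, 27, 18, r, 25), (n, 5, 27, 18, r, 37), (n, 5, 27, 18, u, 33), (n, 5, 27, 8, a, 11), (n, 5, 27, 8, p, 39), (n, 5, 27, 8, r, 25), (n, 5, 27, 8, r, 37), (n, 5, 27, 8, u, 33), (n, 5, 27, 9, a, 11), (n, 5, 27, 9, p, 39), (n, 5, 27, 9, r, 25), (n, 5, 27, 9, r, 37), (n, 5, 27, 9, u, 33)}.
σ[A != 25 and D > 33]: keep tuples satisfying A != 25 and D > 33 → {(n, 14, 5, 18, p, 39), (n, 14, 5, 18, r, 37), (n, 14, 5, 8, p, 39), (n, 14, 5, 8, r, 37), (n, 14, 5, 9, p, 39), (n, 14, 5, 9, r, 37), (n, 5, 27, 18, p, 39), (n, 5, 27, 18, r, 37), (n, 5, 27, 8, p, 39), (n, 5, 27, 8, r, 37), (n, 5, 27, 9, p, 39), (n, 5, 27, 9, r, 37)}
Projecting to C, B, A (6 duplicate(s) eliminated): {(18, n, 27), (18, n, 5), (8, n, 27), (8, n, 5), (9, n, 27), (9, n, 5)}

{(18, n, 27), (18, n, 5), (8, n, 27), (8, n, 5), (9, n, 27), (9, n, 5)}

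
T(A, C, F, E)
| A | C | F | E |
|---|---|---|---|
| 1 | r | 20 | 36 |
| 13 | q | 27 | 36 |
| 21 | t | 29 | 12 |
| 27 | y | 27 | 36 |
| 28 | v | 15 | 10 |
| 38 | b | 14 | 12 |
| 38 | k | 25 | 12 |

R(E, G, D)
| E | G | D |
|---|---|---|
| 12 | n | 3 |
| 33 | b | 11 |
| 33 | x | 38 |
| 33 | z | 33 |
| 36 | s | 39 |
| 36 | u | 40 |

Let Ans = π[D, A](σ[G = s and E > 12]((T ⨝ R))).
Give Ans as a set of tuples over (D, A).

{(39, 1), (39, 13), (39, 27)}

T ⋈ R (natural join on E): {(1, r, 20, 36, s, 39), (1, r, 20, 36, u, 40), (13, q, 27, 36, s, 39), (13, q, 27, 36, u, 40), (21, t, 29, 12, n, 3), (27, y, 27, 36, s, 39), (27, y, 27, 36, u, 40), (38, b, 14, 12, n, 3), (38, k, 25, 12, n, 3)}
Filtering on G = s and E > 12 leaves {(1, r, 20, 36, s, 39), (13, q, 27, 36, s, 39), (27, y, 27, 36, s, 39)}.
π[D, A]: project onto (D, A) → {(39, 1), (39, 13), (39, 27)}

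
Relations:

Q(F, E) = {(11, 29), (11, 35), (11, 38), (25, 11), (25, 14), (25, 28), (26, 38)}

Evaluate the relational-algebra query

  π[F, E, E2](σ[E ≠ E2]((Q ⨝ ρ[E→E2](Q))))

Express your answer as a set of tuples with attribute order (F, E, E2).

{(11, 29, 35), (11, 29, 38), (11, 35, 29), (11, 35, 38), (11, 38, 29), (11, 38, 35), (25, 11, 14), (25, 11, 28), (25, 14, 11), (25, 14, 28), (25, 28, 11), (25, 28, 14)}

ρ[E→E2]: schema becomes (F, E2); tuples unchanged.
Joining Q and ρ[E→E2](Q) on F yields {(11, 29, 29), (11, 29, 35), (11, 29, 38), (11, 35, 29), (11, 35, 35), (11, 35, 38), (11, 38, 29), (11, 38, 35), (11, 38, 38), (25, 11, 11), (25, 11, 14), (25, 11, 28), (25, 14, 11), (25, 14, 14), (25, 14, 28), (25, 28, 11), (25, 28, 14), (25, 28, 28), (26, 38, 38)}.
Filtering on E ≠ E2 leaves {(11, 29, 35), (11, 29, 38), (11, 35, 29), (11, 35, 38), (11, 38, 29), (11, 38, 35), (25, 11, 14), (25, 11, 28), (25, 14, 11), (25, 14, 28), (25, 28, 11), (25, 28, 14)}.
Keep only column(s) F, E, E2: {(11, 29, 35), (11, 29, 38), (11, 35, 29), (11, 35, 38), (11, 38, 29), (11, 38, 35), (25, 11, 14), (25, 11, 28), (25, 14, 11), (25, 14, 28), (25, 28, 11), (25, 28, 14)}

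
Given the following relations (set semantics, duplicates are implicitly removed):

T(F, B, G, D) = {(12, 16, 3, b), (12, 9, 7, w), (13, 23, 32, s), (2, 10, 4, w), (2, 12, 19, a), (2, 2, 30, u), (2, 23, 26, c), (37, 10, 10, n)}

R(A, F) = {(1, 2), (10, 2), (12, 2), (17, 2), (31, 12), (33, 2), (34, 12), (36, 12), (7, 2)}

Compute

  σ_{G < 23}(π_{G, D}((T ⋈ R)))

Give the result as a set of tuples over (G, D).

{(19, a), (3, b), (4, w), (7, w)}

Joining T and R on F yields {(12, 16, 3, b, 31), (12, 16, 3, b, 34), (12, 16, 3, b, 36), (12, 9, 7, w, 31), (12, 9, 7, w, 34), (12, 9, 7, w, 36), (2, 10, 4, w, 1), (2, 10, 4, w, 10), (2, 10, 4, w, 12), (2, 10, 4, w, 17), (2, 10, 4, w, 33), (2, 10, 4, w, 7), (2, 12, 19, a, 1), (2, 12, 19, a, 10), (2, 12, 19, a, 12), (2, 12, 19, a, 17), (2, 12, 19, a, 33), (2, 12, 19, a, 7), (2, 2, 30, u, 1), (2, 2, 30, u, 10), (2, 2, 30, u, 12), (2, 2, 30, u, 17), (2, 2, 30, u, 33), (2, 2, 30, u, 7), (2, 23, 26, c, 1), (2, 23, 26, c, 10), (2, 23, 26, c, 12), (2, 23, 26, c, 17), (2, 23, 26, c, 33), (2, 23, 26, c, 7)}.
Projecting to G, D (24 duplicate(s) eliminated): {(19, a), (26, c), (3, b), (30, u), (4, w), (7, w)}
Filtering on G < 23 leaves {(19, a), (3, b), (4, w), (7, w)}.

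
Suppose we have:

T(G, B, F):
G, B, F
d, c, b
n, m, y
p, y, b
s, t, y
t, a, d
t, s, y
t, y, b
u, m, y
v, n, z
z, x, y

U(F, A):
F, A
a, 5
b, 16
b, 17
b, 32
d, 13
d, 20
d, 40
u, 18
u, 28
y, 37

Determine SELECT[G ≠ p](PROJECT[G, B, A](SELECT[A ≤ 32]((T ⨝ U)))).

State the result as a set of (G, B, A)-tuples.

T ⋈ U (natural join on F): {(d, c, b, 16), (d, c, b, 17), (d, c, b, 32), (n, m, y, 37), (p, y, b, 16), (p, y, b, 17), (p, y, b, 32), (s, t, y, 37), (t, a, d, 13), (t, a, d, 20), (t, a, d, 40), (t, s, y, 37), (t, y, b, 16), (t, y, b, 17), (t, y, b, 32), (u, m, y, 37), (z, x, y, 37)}
Apply σ_{A ≤ 32}; surviving tuples: {(d, c, b, 16), (d, c, b, 17), (d, c, b, 32), (p, y, b, 16), (p, y, b, 17), (p, y, b, 32), (t, a, d, 13), (t, a, d, 20), (t, y, b, 16), (t, y, b, 17), (t, y, b, 32)}
Keep only column(s) G, B, A: {(d, c, 16), (d, c, 17), (d, c, 32), (p, y, 16), (p, y, 17), (p, y, 32), (t, a, 13), (t, a, 20), (t, y, 16), (t, y, 17), (t, y, 32)}
Apply σ_{G ≠ p}; surviving tuples: {(d, c, 16), (d, c, 17), (d, c, 32), (t, a, 13), (t, a, 20), (t, y, 16), (t, y, 17), (t, y, 32)}

{(d, c, 16), (d, c, 17), (d, c, 32), (t, a, 13), (t, a, 20), (t, y, 16), (t, y, 17), (t, y, 32)}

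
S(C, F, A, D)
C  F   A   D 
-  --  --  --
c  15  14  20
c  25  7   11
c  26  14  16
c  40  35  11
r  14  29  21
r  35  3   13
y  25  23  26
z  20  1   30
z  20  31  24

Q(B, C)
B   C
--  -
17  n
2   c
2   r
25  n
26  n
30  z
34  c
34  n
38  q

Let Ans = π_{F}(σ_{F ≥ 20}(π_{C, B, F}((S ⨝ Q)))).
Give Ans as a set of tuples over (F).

{20, 25, 26, 35, 40}

Joining S and Q on C yields {(c, 15, 14, 20, 2), (c, 15, 14, 20, 34), (c, 25, 7, 11, 2), (c, 25, 7, 11, 34), (c, 26, 14, 16, 2), (c, 26, 14, 16, 34), (c, 40, 35, 11, 2), (c, 40, 35, 11, 34), (r, 14, 29, 21, 2), (r, 35, 3, 13, 2), (z, 20, 1, 30, 30), (z, 20, 31, 24, 30)}.
π_{C, B, F} gives {(c, 2, 15), (c, 2, 25), (c, 2, 26), (c, 2, 40), (c, 34, 15), (c, 34, 25), (c, 34, 26), (c, 34, 40), (r, 2, 14), (r, 2, 35), (z, 30, 20)} (1 duplicate(s) eliminated).
Filtering on F ≥ 20 leaves {(c, 2, 25), (c, 2, 26), (c, 2, 40), (c, 34, 25), (c, 34, 26), (c, 34, 40), (r, 2, 35), (z, 30, 20)}.
π_{F} gives {20, 25, 26, 35, 40} (3 duplicate(s) eliminated).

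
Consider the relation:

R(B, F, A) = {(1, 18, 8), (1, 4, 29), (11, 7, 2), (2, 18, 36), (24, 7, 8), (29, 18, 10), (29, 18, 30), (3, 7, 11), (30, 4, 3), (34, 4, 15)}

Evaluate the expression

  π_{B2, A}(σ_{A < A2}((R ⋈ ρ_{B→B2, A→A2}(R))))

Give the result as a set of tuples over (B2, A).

ρ[B→B2, A→A2]: schema becomes (B2, F, A2); tuples unchanged.
Natural join on F: {(1, 18, 8, 1, 8), (1, 18, 8, 2, 36), (1, 18, 8, 29, 10), (1, 18, 8, 29, 30), (1, 4, 29, 1, 29), (1, 4, 29, 30, 3), (1, 4, 29, 34, 15), (11, 7, 2, 11, 2), (11, 7, 2, 24, 8), (11, 7, 2, 3, 11), (2, 18, 36, 1, 8), (2, 18, 36, 2, 36), (2, 18, 36, 29, 10), (2, 18, 36, 29, 30), (24, 7, 8, 11, 2), (24, 7, 8, 24, 8), (24, 7, 8, 3, 11), (29, 18, 10, 1, 8), (29, 18, 10, 2, 36), (29, 18, 10, 29, 10), (29, 18, 10, 29, 30), (29, 18, 30, 1, 8), (29, 18, 30, 2, 36), (29, 18, 30, 29, 10), (29, 18, 30, 29, 30), (3, 7, 11, 11, 2), (3, 7, 11, 24, 8), (3, 7, 11, 3, 11), (30, 4, 3, 1, 29), (30, 4, 3, 30, 3), (30, 4, 3, 34, 15), (34, 4, 15, 1, 29), (34, 4, 15, 30, 3), (34, 4, 15, 34, 15)}
Selection A < A2: {(1, 18, 8, 2, 36), (1, 18, 8, 29, 10), (1, 18, 8, 29, 30), (11, 7, 2, 24, 8), (11, 7, 2, 3, 11), (24, 7, 8, 3, 11), (29, 18, 10, 2, 36), (29, 18, 10, 29, 30), (29, 18, 30, 2, 36), (30, 4, 3, 1, 29), (30, 4, 3, 34, 15), (34, 4, 15, 1, 29)}
π_{B2, A} gives {(1, 15), (1, 3), (2, 10), (2, 30), (2, 8), (24, 2), (29, 10), (29, 8), (3, 2), (3, 8), (34, 3)} (1 duplicate(s) eliminated).

{(1, 15), (1, 3), (2, 10), (2, 30), (2, 8), (24, 2), (29, 10), (29, 8), (3, 2), (3, 8), (34, 3)}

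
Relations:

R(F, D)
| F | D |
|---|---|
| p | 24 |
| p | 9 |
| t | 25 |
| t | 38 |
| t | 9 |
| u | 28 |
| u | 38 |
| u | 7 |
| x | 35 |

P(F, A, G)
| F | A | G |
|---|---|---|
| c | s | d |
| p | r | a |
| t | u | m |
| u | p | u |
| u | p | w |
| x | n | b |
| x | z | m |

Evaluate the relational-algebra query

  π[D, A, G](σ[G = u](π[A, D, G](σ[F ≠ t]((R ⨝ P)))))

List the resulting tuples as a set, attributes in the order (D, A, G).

{(28, p, u), (38, p, u), (7, p, u)}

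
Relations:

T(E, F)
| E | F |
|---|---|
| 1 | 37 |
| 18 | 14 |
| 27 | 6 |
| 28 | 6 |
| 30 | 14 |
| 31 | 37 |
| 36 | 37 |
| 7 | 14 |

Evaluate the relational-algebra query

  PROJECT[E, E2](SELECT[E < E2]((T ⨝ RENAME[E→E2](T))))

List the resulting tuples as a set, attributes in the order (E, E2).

{(1, 31), (1, 36), (18, 30), (27, 28), (31, 36), (7, 18), (7, 30)}

ρ[E→E2]: schema becomes (E2, F); tuples unchanged.
Joining T and RENAME[E→E2](T) on F yields {(1, 37, 1), (1, 37, 31), (1, 37, 36), (18, 14, 18), (18, 14, 30), (18, 14, 7), (27, 6, 27), (27, 6, 28), (28, 6, 27), (28, 6, 28), (30, 14, 18), (30, 14, 30), (30, 14, 7), (31, 37, 1), (31, 37, 31), (31, 37, 36), (36, 37, 1), (36, 37, 31), (36, 37, 36), (7, 14, 18), (7, 14, 30), (7, 14, 7)}.
σ[E < E2]: keep tuples satisfying E < E2 → {(1, 37, 31), (1, 37, 36), (18, 14, 30), (27, 6, 28), (31, 37, 36), (7, 14, 18), (7, 14, 30)}
π[E, E2]: project onto (E, E2) → {(1, 31), (1, 36), (18, 30), (27, 28), (31, 36), (7, 18), (7, 30)}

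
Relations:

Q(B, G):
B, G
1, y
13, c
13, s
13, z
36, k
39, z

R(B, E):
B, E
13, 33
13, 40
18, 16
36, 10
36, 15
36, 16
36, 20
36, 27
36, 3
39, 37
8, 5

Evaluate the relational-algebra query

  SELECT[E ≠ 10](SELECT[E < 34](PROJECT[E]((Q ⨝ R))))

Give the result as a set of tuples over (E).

Q ⋈ R (natural join on B): {(13, c, 33), (13, c, 40), (13, s, 33), (13, s, 40), (13, z, 33), (13, z, 40), (36, k, 10), (36, k, 15), (36, k, 16), (36, k, 20), (36, k, 27), (36, k, 3), (39, z, 37)}
Projecting to E (4 duplicate(s) eliminated): {10, 15, 16, 20, 27, 3, 33, 37, 40}
Selection E < 34: {10, 15, 16, 20, 27, 3, 33}
Selection E ≠ 10: {15, 16, 20, 27, 3, 33}

{15, 16, 20, 27, 3, 33}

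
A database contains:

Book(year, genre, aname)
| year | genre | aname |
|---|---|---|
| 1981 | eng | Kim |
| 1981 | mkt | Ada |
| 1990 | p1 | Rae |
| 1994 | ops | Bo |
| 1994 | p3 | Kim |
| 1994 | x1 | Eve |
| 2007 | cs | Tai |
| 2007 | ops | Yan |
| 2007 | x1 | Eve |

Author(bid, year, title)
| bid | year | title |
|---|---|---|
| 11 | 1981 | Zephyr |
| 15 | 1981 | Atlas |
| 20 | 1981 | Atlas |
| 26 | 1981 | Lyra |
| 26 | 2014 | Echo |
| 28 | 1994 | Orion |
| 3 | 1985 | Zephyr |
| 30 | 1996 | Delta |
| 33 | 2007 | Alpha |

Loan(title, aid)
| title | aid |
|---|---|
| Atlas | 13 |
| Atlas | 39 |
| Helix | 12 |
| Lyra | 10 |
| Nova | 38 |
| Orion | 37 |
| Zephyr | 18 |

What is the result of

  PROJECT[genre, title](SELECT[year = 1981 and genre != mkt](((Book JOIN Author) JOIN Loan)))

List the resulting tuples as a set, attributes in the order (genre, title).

Book ⋈ Author (natural join on year): {(1981, eng, Kim, 11, Zephyr), (1981, eng, Kim, 15, Atlas), (1981, eng, Kim, 20, Atlas), (1981, eng, Kim, 26, Lyra), (1981, mkt, Ada, 11, Zephyr), (1981, mkt, Ada, 15, Atlas), (1981, mkt, Ada, 20, Atlas), (1981, mkt, Ada, 26, Lyra), (1994, ops, Bo, 28, Orion), (1994, p3, Kim, 28, Orion), (1994, x1, Eve, 28, Orion), (2007, cs, Tai, 33, Alpha), (2007, ops, Yan, 33, Alpha), (2007, x1, Eve, 33, Alpha)}
(Book JOIN Author) ⋈ Loan (natural join on title): {(1981, eng, Kim, 11, Zephyr, 18), (1981, eng, Kim, 15, Atlas, 13), (1981, eng, Kim, 15, Atlas, 39), (1981, eng, Kim, 20, Atlas, 13), (1981, eng, Kim, 20, Atlas, 39), (1981, eng, Kim, 26, Lyra, 10), (1981, mkt, Ada, 11, Zephyr, 18), (1981, mkt, Ada, 15, Atlas, 13), (1981, mkt, Ada, 15, Atlas, 39), (1981, mkt, Ada, 20, Atlas, 13), (1981, mkt, Ada, 20, Atlas, 39), (1981, mkt, Ada, 26, Lyra, 10), (1994, ops, Bo, 28, Orion, 37), (1994, p3, Kim, 28, Orion, 37), (1994, x1, Eve, 28, Orion, 37)}
Selection year = 1981 and genre != mkt: {(1981, eng, Kim, 11, Zephyr, 18), (1981, eng, Kim, 15, Atlas, 13), (1981, eng, Kim, 15, Atlas, 39), (1981, eng, Kim, 20, Atlas, 13), (1981, eng, Kim, 20, Atlas, 39), (1981, eng, Kim, 26, Lyra, 10)}
π[genre, title]: project onto (genre, title) (3 duplicate(s) eliminated) → {(eng, Atlas), (eng, Lyra), (eng, Zephyr)}

{(eng, Atlas), (eng, Lyra), (eng, Zephyr)}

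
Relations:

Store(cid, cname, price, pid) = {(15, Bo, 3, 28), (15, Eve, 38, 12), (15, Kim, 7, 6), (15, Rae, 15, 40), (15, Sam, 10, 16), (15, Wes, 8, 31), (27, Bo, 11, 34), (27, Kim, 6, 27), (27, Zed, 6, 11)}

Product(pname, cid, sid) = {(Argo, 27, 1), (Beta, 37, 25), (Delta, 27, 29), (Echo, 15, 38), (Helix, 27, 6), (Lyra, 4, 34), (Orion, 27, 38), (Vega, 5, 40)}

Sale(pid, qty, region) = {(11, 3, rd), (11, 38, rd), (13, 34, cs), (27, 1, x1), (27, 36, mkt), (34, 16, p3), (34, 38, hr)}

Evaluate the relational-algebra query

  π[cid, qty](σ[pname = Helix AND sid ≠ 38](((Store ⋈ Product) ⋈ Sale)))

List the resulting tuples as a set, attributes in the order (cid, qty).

{(27, 1), (27, 16), (27, 3), (27, 36), (27, 38)}

Store ⋈ Product (natural join on cid): {(15, Bo, 3, 28, Echo, 38), (15, Eve, 38, 12, Echo, 38), (15, Kim, 7, 6, Echo, 38), (15, Rae, 15, 40, Echo, 38), (15, Sam, 10, 16, Echo, 38), (15, Wes, 8, 31, Echo, 38), (27, Bo, 11, 34, Argo, 1), (27, Bo, 11, 34, Delta, 29), (27, Bo, 11, 34, Helix, 6), (27, Bo, 11, 34, Orion, 38), (27, Kim, 6, 27, Argo, 1), (27, Kim, 6, 27, Delta, 29), (27, Kim, 6, 27, Helix, 6), (27, Kim, 6, 27, Orion, 38), (27, Zed, 6, 11, Argo, 1), (27, Zed, 6, 11, Delta, 29), (27, Zed, 6, 11, Helix, 6), (27, Zed, 6, 11, Orion, 38)}
(Store ⋈ Product) ⋈ Sale (natural join on pid): {(27, Bo, 11, 34, Argo, 1, 16, p3), (27, Bo, 11, 34, Argo, 1, 38, hr), (27, Bo, 11, 34, Delta, 29, 16, p3), (27, Bo, 11, 34, Delta, 29, 38, hr), (27, Bo, 11, 34, Helix, 6, 16, p3), (27, Bo, 11, 34, Helix, 6, 38, hr), (27, Bo, 11, 34, Orion, 38, 16, p3), (27, Bo, 11, 34, Orion, 38, 38, hr), (27, Kim, 6, 27, Argo, 1, 1, x1), (27, Kim, 6, 27, Argo, 1, 36, mkt), (27, Kim, 6, 27, Delta, 29, 1, x1), (27, Kim, 6, 27, Delta, 29, 36, mkt), (27, Kim, 6, 27, Helix, 6, 1, x1), (27, Kim, 6, 27, Helix, 6, 36, mkt), (27, Kim, 6, 27, Orion, 38, 1, x1), (27, Kim, 6, 27, Orion, 38, 36, mkt), (27, Zed, 6, 11, Argo, 1, 3, rd), (27, Zed, 6, 11, Argo, 1, 38, rd), (27, Zed, 6, 11, Delta, 29, 3, rd), (27, Zed, 6, 11, Delta, 29, 38, rd), (27, Zed, 6, 11, Helix, 6, 3, rd), (27, Zed, 6, 11, Helix, 6, 38, rd), (27, Zed, 6, 11, Orion, 38, 3, rd), (27, Zed, 6, 11, Orion, 38, 38, rd)}
Filtering on pname = Helix AND sid ≠ 38 leaves {(27, Bo, 11, 34, Helix, 6, 16, p3), (27, Bo, 11, 34, Helix, 6, 38, hr), (27, Kim, 6, 27, Helix, 6, 1, x1), (27, Kim, 6, 27, Helix, 6, 36, mkt), (27, Zed, 6, 11, Helix, 6, 3, rd), (27, Zed, 6, 11, Helix, 6, 38, rd)}.
Projecting to cid, qty (1 duplicate(s) eliminated): {(27, 1), (27, 16), (27, 3), (27, 36), (27, 38)}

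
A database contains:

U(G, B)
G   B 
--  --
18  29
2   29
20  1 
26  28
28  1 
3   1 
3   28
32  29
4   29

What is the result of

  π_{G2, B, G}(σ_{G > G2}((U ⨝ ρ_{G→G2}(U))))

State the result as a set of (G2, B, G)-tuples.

{(18, 29, 32), (2, 29, 18), (2, 29, 32), (2, 29, 4), (20, 1, 28), (3, 1, 20), (3, 1, 28), (3, 28, 26), (4, 29, 18), (4, 29, 32)}

ρ[G→G2]: schema becomes (G2, B); tuples unchanged.
Natural join on B: {(18, 29, 18), (18, 29, 2), (18, 29, 32), (18, 29, 4), (2, 29, 18), (2, 29, 2), (2, 29, 32), (2, 29, 4), (20, 1, 20), (20, 1, 28), (20, 1, 3), (26, 28, 26), (26, 28, 3), (28, 1, 20), (28, 1, 28), (28, 1, 3), (3, 1, 20), (3, 1, 28), (3, 1, 3), (3, 28, 26), (3, 28, 3), (32, 29, 18), (32, 29, 2), (32, 29, 32), (32, 29, 4), (4, 29, 18), (4, 29, 2), (4, 29, 32), (4, 29, 4)}
σ[G > G2]: keep tuples satisfying G > G2 → {(18, 29, 2), (18, 29, 4), (20, 1, 3), (26, 28, 3), (28, 1, 20), (28, 1, 3), (32, 29, 18), (32, 29, 2), (32, 29, 4), (4, 29, 2)}
π_{G2, B, G} gives {(18, 29, 32), (2, 29, 18), (2, 29, 32), (2, 29, 4), (20, 1, 28), (3, 1, 20), (3, 1, 28), (3, 28, 26), (4, 29, 18), (4, 29, 32)}.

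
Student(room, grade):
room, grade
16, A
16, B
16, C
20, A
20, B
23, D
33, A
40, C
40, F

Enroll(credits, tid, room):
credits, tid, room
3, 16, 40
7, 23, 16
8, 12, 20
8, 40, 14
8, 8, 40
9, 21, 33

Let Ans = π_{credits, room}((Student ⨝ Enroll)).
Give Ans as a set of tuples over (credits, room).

{(3, 40), (7, 16), (8, 20), (8, 40), (9, 33)}

Natural join on room: {(16, A, 7, 23), (16, B, 7, 23), (16, C, 7, 23), (20, A, 8, 12), (20, B, 8, 12), (33, A, 9, 21), (40, C, 3, 16), (40, C, 8, 8), (40, F, 3, 16), (40, F, 8, 8)}
π_{credits, room} gives {(3, 40), (7, 16), (8, 20), (8, 40), (9, 33)} (5 duplicate(s) eliminated).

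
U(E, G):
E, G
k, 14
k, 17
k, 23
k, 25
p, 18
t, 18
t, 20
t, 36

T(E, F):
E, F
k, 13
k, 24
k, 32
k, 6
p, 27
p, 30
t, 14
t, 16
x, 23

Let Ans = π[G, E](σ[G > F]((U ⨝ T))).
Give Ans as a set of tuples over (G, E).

Natural join on E: {(k, 14, 13), (k, 14, 24), (k, 14, 32), (k, 14, 6), (k, 17, 13), (k, 17, 24), (k, 17, 32), (k, 17, 6), (k, 23, 13), (k, 23, 24), (k, 23, 32), (k, 23, 6), (k, 25, 13), (k, 25, 24), (k, 25, 32), (k, 25, 6), (p, 18, 27), (p, 18, 30), (t, 18, 14), (t, 18, 16), (t, 20, 14), (t, 20, 16), (t, 36, 14), (t, 36, 16)}
Filtering on G > F leaves {(k, 14, 13), (k, 14, 6), (k, 17, 13), (k, 17, 6), (k, 23, 13), (k, 23, 6), (k, 25, 13), (k, 25, 24), (k, 25, 6), (t, 18, 14), (t, 18, 16), (t, 20, 14), (t, 20, 16), (t, 36, 14), (t, 36, 16)}.
Keep only column(s) G, E (8 duplicate(s) eliminated): {(14, k), (17, k), (18, t), (20, t), (23, k), (25, k), (36, t)}

{(14, k), (17, k), (18, t), (20, t), (23, k), (25, k), (36, t)}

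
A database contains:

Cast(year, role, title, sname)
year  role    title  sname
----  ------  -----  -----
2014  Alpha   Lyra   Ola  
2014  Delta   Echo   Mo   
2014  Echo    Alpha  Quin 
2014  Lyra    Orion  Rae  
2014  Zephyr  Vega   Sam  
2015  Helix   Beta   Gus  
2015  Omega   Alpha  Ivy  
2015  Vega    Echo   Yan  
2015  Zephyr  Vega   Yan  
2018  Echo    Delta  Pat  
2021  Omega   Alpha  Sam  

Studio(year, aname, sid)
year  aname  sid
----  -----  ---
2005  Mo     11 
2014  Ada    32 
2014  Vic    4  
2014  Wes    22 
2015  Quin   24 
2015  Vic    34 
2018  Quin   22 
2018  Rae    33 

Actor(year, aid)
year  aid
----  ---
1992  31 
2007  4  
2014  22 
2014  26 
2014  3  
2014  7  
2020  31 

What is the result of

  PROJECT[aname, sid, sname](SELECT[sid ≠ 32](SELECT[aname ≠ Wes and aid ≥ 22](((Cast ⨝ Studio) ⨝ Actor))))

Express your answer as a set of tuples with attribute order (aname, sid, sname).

{(Vic, 4, Mo), (Vic, 4, Ola), (Vic, 4, Quin), (Vic, 4, Rae), (Vic, 4, Sam)}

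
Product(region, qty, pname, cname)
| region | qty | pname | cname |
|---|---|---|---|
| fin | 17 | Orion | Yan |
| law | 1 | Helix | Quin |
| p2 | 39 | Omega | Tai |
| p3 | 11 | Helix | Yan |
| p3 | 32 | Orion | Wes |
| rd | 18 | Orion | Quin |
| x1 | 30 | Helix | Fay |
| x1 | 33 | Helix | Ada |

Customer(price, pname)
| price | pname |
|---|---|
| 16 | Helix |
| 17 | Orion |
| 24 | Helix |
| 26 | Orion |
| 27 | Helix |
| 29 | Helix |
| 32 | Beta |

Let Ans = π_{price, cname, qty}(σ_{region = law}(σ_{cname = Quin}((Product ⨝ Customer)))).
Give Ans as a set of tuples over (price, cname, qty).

{(16, Quin, 1), (24, Quin, 1), (27, Quin, 1), (29, Quin, 1)}

Natural join on pname: {(fin, 17, Orion, Yan, 17), (fin, 17, Orion, Yan, 26), (law, 1, Helix, Quin, 16), (law, 1, Helix, Quin, 24), (law, 1, Helix, Quin, 27), (law, 1, Helix, Quin, 29), (p3, 11, Helix, Yan, 16), (p3, 11, Helix, Yan, 24), (p3, 11, Helix, Yan, 27), (p3, 11, Helix, Yan, 29), (p3, 32, Orion, Wes, 17), (p3, 32, Orion, Wes, 26), (rd, 18, Orion, Quin, 17), (rd, 18, Orion, Quin, 26), (x1, 30, Helix, Fay, 16), (x1, 30, Helix, Fay, 24), (x1, 30, Helix, Fay, 27), (x1, 30, Helix, Fay, 29), (x1, 33, Helix, Ada, 16), (x1, 33, Helix, Ada, 24), (x1, 33, Helix, Ada, 27), (x1, 33, Helix, Ada, 29)}
Selection cname = Quin: {(law, 1, Helix, Quin, 16), (law, 1, Helix, Quin, 24), (law, 1, Helix, Quin, 27), (law, 1, Helix, Quin, 29), (rd, 18, Orion, Quin, 17), (rd, 18, Orion, Quin, 26)}
Selection region = law: {(law, 1, Helix, Quin, 16), (law, 1, Helix, Quin, 24), (law, 1, Helix, Quin, 27), (law, 1, Helix, Quin, 29)}
Projecting to price, cname, qty: {(16, Quin, 1), (24, Quin, 1), (27, Quin, 1), (29, Quin, 1)}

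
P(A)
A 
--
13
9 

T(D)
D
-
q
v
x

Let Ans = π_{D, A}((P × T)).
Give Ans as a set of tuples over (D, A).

{(q, 13), (q, 9), (v, 13), (v, 9), (x, 13), (x, 9)}

P × T: Cartesian product, 2·3 = 6 tuples over (A, D).
π[D, A]: project onto (D, A) → {(q, 13), (q, 9), (v, 13), (v, 9), (x, 13), (x, 9)}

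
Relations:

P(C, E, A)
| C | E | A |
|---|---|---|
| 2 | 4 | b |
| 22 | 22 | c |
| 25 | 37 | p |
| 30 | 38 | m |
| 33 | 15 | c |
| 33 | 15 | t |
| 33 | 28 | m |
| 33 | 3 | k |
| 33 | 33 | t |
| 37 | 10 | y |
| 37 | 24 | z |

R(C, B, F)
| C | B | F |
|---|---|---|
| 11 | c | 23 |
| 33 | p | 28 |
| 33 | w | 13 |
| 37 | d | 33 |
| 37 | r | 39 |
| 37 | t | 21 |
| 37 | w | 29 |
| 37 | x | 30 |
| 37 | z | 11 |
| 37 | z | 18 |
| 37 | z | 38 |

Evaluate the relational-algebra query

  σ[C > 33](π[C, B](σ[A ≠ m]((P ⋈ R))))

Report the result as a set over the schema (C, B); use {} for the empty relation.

{(37, d), (37, r), (37, t), (37, w), (37, x), (37, z)}

Joining P and R on C yields {(33, 15, c, p, 28), (33, 15, c, w, 13), (33, 15, t, p, 28), (33, 15, t, w, 13), (33, 28, m, p, 28), (33, 28, m, w, 13), (33, 3, k, p, 28), (33, 3, k, w, 13), (33, 33, t, p, 28), (33, 33, t, w, 13), (37, 10, y, d, 33), (37, 10, y, r, 39), (37, 10, y, t, 21), (37, 10, y, w, 29), (37, 10, y, x, 30), (37, 10, y, z, 11), (37, 10, y, z, 18), (37, 10, y, z, 38), (37, 24, z, d, 33), (37, 24, z, r, 39), (37, 24, z, t, 21), (37, 24, z, w, 29), (37, 24, z, x, 30), (37, 24, z, z, 11), (37, 24, z, z, 18), (37, 24, z, z, 38)}.
Selection A ≠ m: {(33, 15, c, p, 28), (33, 15, c, w, 13), (33, 15, t, p, 28), (33, 15, t, w, 13), (33, 3, k, p, 28), (33, 3, k, w, 13), (33, 33, t, p, 28), (33, 33, t, w, 13), (37, 10, y, d, 33), (37, 10, y, r, 39), (37, 10, y, t, 21), (37, 10, y, w, 29), (37, 10, y, x, 30), (37, 10, y, z, 11), (37, 10, y, z, 18), (37, 10, y, z, 38), (37, 24, z, d, 33), (37, 24, z, r, 39), (37, 24, z, t, 21), (37, 24, z, w, 29), (37, 24, z, x, 30), (37, 24, z, z, 11), (37, 24, z, z, 18), (37, 24, z, z, 38)}
Keep only column(s) C, B (16 duplicate(s) eliminated): {(33, p), (33, w), (37, d), (37, r), (37, t), (37, w), (37, x), (37, z)}
Selection C > 33: {(37, d), (37, r), (37, t), (37, w), (37, x), (37, z)}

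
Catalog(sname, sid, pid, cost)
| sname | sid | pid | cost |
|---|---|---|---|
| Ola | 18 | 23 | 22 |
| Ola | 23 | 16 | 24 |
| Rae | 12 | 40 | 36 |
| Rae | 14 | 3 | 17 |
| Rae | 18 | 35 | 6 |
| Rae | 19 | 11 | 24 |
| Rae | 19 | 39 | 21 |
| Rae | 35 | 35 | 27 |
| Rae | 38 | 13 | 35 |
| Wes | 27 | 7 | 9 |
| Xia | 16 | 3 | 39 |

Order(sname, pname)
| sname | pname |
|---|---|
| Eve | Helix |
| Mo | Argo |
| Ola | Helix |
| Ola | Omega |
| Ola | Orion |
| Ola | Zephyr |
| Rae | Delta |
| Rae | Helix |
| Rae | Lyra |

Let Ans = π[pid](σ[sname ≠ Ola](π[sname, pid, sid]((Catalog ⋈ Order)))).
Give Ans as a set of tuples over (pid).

Joining Catalog and Order on sname yields {(Ola, 18, 23, 22, Helix), (Ola, 18, 23, 22, Omega), (Ola, 18, 23, 22, Orion), (Ola, 18, 23, 22, Zephyr), (Ola, 23, 16, 24, Helix), (Ola, 23, 16, 24, Omega), (Ola, 23, 16, 24, Orion), (Ola, 23, 16, 24, Zephyr), (Rae, 12, 40, 36, Delta), (Rae, 12, 40, 36, Helix), (Rae, 12, 40, 36, Lyra), (Rae, 14, 3, 17, Delta), (Rae, 14, 3, 17, Helix), (Rae, 14, 3, 17, Lyra), (Rae, 18, 35, 6, Delta), (Rae, 18, 35, 6, Helix), (Rae, 18, 35, 6, Lyra), (Rae, 19, 11, 24, Delta), (Rae, 19, 11, 24, Helix), (Rae, 19, 11, 24, Lyra), (Rae, 19, 39, 21, Delta), (Rae, 19, 39, 21, Helix), (Rae, 19, 39, 21, Lyra), (Rae, 35, 35, 27, Delta), (Rae, 35, 35, 27, Helix), (Rae, 35, 35, 27, Lyra), (Rae, 38, 13, 35, Delta), (Rae, 38, 13, 35, Helix), (Rae, 38, 13, 35, Lyra)}.
π_{sname, pid, sid} gives {(Ola, 16, 23), (Ola, 23, 18), (Rae, 11, 19), (Rae, 13, 38), (Rae, 3, 14), (Rae, 35, 18), (Rae, 35, 35), (Rae, 39, 19), (Rae, 40, 12)} (20 duplicate(s) eliminated).
σ[sname ≠ Ola]: keep tuples satisfying sname ≠ Ola → {(Rae, 11, 19), (Rae, 13, 38), (Rae, 3, 14), (Rae, 35, 18), (Rae, 35, 35), (Rae, 39, 19), (Rae, 40, 12)}
π_{pid} gives {11, 13, 3, 35, 39, 40} (1 duplicate(s) eliminated).

{11, 13, 3, 35, 39, 40}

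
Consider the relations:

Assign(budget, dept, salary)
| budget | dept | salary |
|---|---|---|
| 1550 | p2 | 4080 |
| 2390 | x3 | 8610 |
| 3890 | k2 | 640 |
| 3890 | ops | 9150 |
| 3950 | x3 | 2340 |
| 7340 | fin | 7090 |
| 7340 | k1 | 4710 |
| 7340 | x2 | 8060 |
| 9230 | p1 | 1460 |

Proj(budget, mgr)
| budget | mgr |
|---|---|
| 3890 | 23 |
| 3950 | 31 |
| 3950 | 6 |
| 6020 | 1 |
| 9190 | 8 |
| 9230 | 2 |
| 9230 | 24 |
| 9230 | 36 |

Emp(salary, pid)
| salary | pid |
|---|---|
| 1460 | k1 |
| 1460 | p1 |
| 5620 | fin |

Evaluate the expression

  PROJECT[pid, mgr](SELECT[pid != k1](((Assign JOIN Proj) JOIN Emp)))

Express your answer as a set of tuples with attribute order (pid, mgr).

Natural join on budget: {(3890, k2, 640, 23), (3890, ops, 9150, 23), (3950, x3, 2340, 31), (3950, x3, 2340, 6), (9230, p1, 1460, 2), (9230, p1, 1460, 24), (9230, p1, 1460, 36)}
Natural join on salary: {(9230, p1, 1460, 2, k1), (9230, p1, 1460, 2, p1), (9230, p1, 1460, 24, k1), (9230, p1, 1460, 24, p1), (9230, p1, 1460, 36, k1), (9230, p1, 1460, 36, p1)}
Filtering on pid != k1 leaves {(9230, p1, 1460, 2, p1), (9230, p1, 1460, 24, p1), (9230, p1, 1460, 36, p1)}.
Keep only column(s) pid, mgr: {(p1, 2), (p1, 24), (p1, 36)}

{(p1, 2), (p1, 24), (p1, 36)}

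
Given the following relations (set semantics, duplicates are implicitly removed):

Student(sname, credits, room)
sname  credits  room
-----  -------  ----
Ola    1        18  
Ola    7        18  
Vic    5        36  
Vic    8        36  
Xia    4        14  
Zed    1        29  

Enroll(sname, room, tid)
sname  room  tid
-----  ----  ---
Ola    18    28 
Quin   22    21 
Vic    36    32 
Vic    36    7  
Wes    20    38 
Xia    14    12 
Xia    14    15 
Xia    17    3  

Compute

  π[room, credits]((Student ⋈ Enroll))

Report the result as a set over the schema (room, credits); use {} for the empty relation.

Joining Student and Enroll on sname, room yields {(Ola, 1, 18, 28), (Ola, 7, 18, 28), (Vic, 5, 36, 32), (Vic, 5, 36, 7), (Vic, 8, 36, 32), (Vic, 8, 36, 7), (Xia, 4, 14, 12), (Xia, 4, 14, 15)}.
π_{room, credits} gives {(14, 4), (18, 1), (18, 7), (36, 5), (36, 8)} (3 duplicate(s) eliminated).

{(14, 4), (18, 1), (18, 7), (36, 5), (36, 8)}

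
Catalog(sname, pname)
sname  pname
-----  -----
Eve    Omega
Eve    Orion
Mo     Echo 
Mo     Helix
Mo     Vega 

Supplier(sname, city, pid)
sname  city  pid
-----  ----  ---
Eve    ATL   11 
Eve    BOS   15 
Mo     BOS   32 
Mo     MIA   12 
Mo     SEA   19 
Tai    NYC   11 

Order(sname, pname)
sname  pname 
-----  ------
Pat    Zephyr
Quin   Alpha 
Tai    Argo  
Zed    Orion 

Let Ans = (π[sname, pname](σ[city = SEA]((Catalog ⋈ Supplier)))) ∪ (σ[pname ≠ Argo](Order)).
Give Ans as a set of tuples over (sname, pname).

Catalog ⋈ Supplier (natural join on sname): {(Eve, Omega, ATL, 11), (Eve, Omega, BOS, 15), (Eve, Orion, ATL, 11), (Eve, Orion, BOS, 15), (Mo, Echo, BOS, 32), (Mo, Echo, MIA, 12), (Mo, Echo, SEA, 19), (Mo, Helix, BOS, 32), (Mo, Helix, MIA, 12), (Mo, Helix, SEA, 19), (Mo, Vega, BOS, 32), (Mo, Vega, MIA, 12), (Mo, Vega, SEA, 19)}
σ[city = SEA]: keep tuples satisfying city = SEA → {(Mo, Echo, SEA, 19), (Mo, Helix, SEA, 19), (Mo, Vega, SEA, 19)}
Projecting to sname, pname: {(Mo, Echo), (Mo, Helix), (Mo, Vega)}
σ[pname ≠ Argo]: keep tuples satisfying pname ≠ Argo → {(Pat, Zephyr), (Quin, Alpha), (Zed, Orion)}
Taking the union: {(Mo, Echo), (Mo, Helix), (Mo, Vega), (Pat, Zephyr), (Quin, Alpha), (Zed, Orion)}

{(Mo, Echo), (Mo, Helix), (Mo, Vega), (Pat, Zephyr), (Quin, Alpha), (Zed, Orion)}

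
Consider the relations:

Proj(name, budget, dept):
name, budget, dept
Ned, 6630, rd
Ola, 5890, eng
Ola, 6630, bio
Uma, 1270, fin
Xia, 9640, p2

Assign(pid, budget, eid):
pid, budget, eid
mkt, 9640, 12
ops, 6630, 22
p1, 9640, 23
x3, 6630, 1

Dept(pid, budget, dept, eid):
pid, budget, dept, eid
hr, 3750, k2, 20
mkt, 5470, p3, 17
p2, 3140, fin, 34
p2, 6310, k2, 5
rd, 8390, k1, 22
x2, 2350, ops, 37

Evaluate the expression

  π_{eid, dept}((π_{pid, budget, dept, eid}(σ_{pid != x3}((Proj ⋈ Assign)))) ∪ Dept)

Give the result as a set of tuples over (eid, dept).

{(12, p2), (17, p3), (20, k2), (22, bio), (22, k1), (22, rd), (23, p2), (34, fin), (37, ops), (5, k2)}

Natural join on budget: {(Ned, 6630, rd, ops, 22), (Ned, 6630, rd, x3, 1), (Ola, 6630, bio, ops, 22), (Ola, 6630, bio, x3, 1), (Xia, 9640, p2, mkt, 12), (Xia, 9640, p2, p1, 23)}
Filtering on pid != x3 leaves {(Ned, 6630, rd, ops, 22), (Ola, 6630, bio, ops, 22), (Xia, 9640, p2, mkt, 12), (Xia, 9640, p2, p1, 23)}.
π[pid, budget, dept, eid]: project onto (pid, budget, dept, eid) → {(mkt, 9640, p2, 12), (ops, 6630, bio, 22), (ops, 6630, rd, 22), (p1, 9640, p2, 23)}
Set union of the two operands is {(hr, 3750, k2, 20), (mkt, 5470, p3, 17), (mkt, 9640, p2, 12), (ops, 6630, bio, 22), (ops, 6630, rd, 22), (p1, 9640, p2, 23), (p2, 3140, fin, 34), (p2, 6310, k2, 5), (rd, 8390, k1, 22), (x2, 2350, ops, 37)}.
π[eid, dept]: project onto (eid, dept) → {(12, p2), (17, p3), (20, k2), (22, bio), (22, k1), (22, rd), (23, p2), (34, fin), (37, ops), (5, k2)}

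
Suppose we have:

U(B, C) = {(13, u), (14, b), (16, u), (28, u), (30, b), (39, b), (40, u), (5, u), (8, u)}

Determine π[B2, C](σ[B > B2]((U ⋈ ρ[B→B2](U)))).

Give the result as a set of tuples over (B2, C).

ρ[B→B2]: schema becomes (B2, C); tuples unchanged.
U ⋈ ρ[B→B2](U) (natural join on C): {(13, u, 13), (13, u, 16), (13, u, 28), (13, u, 40), (13, u, 5), (13, u, 8), (14, b, 14), (14, b, 30), (14, b, 39), (16, u, 13), (16, u, 16), (16, u, 28), (16, u, 40), (16, u, 5), (16, u, 8), (28, u, 13), (28, u, 16), (28, u, 28), (28, u, 40), (28, u, 5), (28, u, 8), (30, b, 14), (30, b, 30), (30, b, 39), (39, b, 14), (39, b, 30), (39, b, 39), (40, u, 13), (40, u, 16), (40, u, 28), (40, u, 40), (40, u, 5), (40, u, 8), (5, u, 13), (5, u, 16), (5, u, 28), (5, u, 40), (5, u, 5), (5, u, 8), (8, u, 13), (8, u, 16), (8, u, 28), (8, u, 40), (8, u, 5), (8, u, 8)}
Filtering on B > B2 leaves {(13, u, 5), (13, u, 8), (16, u, 13), (16, u, 5), (16, u, 8), (28, u, 13), (28, u, 16), (28, u, 5), (28, u, 8), (30, b, 14), (39, b, 14), (39, b, 30), (40, u, 13), (40, u, 16), (40, u, 28), (40, u, 5), (40, u, 8), (8, u, 5)}.
π_{B2, C} gives {(13, u), (14, b), (16, u), (28, u), (30, b), (5, u), (8, u)} (11 duplicate(s) eliminated).

{(13, u), (14, b), (16, u), (28, u), (30, b), (5, u), (8, u)}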